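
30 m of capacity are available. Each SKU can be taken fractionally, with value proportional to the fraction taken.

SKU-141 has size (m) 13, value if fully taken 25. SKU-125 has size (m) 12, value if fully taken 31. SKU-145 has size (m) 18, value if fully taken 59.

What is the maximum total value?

90

Best value per unit of size first: SKU-145 59/18≈3.28, SKU-125 31/12≈2.58, SKU-141 25/13≈1.92.
SKU-145: take in full, 18 m for value 59 — 12 left.
All 12 m of SKU-125 fit (value 31) — 0 remain.
Total value = 90.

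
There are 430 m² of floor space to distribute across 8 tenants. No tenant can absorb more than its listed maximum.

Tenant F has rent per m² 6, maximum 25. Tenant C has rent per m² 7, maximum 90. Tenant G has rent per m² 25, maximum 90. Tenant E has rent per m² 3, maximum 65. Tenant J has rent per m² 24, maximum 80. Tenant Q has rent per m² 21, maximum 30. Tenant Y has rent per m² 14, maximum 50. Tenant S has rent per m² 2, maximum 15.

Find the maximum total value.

Order the tenants by rent per m²: Tenant G 25 > Tenant J 24 > Tenant Q 21 > Tenant Y 14 > Tenant C 7 > Tenant F 6 > Tenant E 3 > Tenant S 2.
Tenant G takes 90 to reach its cap of 90 — 340 left.
Tenant J takes 80 to reach its cap of 80 — 260 left.
Tenant Q: +30 to 30 (cap) — 230 left.
Give Tenant Y 50 to hit its cap of 50 — 180 left.
Tenant C: +90 to 90 (cap) — 90 left.
Tenant F: +25 to 25 (cap) — 65 left.
Tenant E: +65 to 65 (cap) — 0 left.
Total = 6×25 + 7×90 + 25×90 + 3×65 + 24×80 + 21×30 + 14×50 = 6475.

6475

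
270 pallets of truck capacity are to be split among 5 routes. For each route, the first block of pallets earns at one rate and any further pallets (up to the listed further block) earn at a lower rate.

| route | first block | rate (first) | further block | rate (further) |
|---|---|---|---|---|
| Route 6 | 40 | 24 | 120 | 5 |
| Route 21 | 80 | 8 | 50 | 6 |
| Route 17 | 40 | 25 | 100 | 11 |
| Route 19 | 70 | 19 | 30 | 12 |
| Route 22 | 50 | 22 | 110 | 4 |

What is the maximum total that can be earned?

Order all 10 blocks by rate: Route 17/T1 25 > Route 6/T1 24 > Route 22/T1 22 > Route 19/T1 19 > Route 19/T2 12 > Route 17/T2 11 > Route 21/T1 8 > Route 21/T2 6 > Route 6/T2 5 > Route 22/T2 4.
Fill Route 17 T1 block (40 at 25) ; 230 left.
Route 6 T1 at 24: fill all 40 ; 190 left.
Route 22/T1 (22): +50 ; 140 left.
Fill Route 19 T1 block (70 at 19) ; 70 left.
Route 19/T2 (12): +30 ; 40 left.
Route 17 T2 at 11: only 40 left, fill 40.
Total = 25×40 + 24×40 + 22×50 + 19×70 + 12×30 + 11×40 = 5190.

5190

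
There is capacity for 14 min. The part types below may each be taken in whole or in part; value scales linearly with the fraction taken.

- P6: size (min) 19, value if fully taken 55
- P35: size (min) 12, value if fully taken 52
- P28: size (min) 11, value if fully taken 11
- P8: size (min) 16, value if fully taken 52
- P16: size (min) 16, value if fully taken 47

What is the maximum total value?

Best value per unit of size first: P35 52/12≈4.33, P8 52/16≈3.25, P16 47/16≈2.94, P6 55/19≈2.89, P28 11/11≈1.
All 12 min of P35 fit (value 52) ; 2 remain.
Fill the last 2 min with part of P8: 2/16 of it earns 6.5.
Total value = 58.5.

58.5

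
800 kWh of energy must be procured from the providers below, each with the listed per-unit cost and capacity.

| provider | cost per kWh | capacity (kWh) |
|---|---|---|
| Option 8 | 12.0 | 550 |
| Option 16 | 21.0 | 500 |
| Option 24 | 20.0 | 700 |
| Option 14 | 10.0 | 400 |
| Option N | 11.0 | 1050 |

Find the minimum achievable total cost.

8400

Fill from the cheapest provider first.
Take 400 from Option 14 at 10.0 — need 400 more.
Option N at 11.0: take 400 of its 1050 — requirement met.
Option 8, Option 24, Option 16: unused.
Cost = 400×10.0 + 400×11.0 = 8400.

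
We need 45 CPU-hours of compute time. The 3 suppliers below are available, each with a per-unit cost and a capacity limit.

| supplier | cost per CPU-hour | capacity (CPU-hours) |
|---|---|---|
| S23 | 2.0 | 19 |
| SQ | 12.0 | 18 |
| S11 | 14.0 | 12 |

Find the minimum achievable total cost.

Cheapest first:
Take 19 from S23 at 2.0 ; need 26 more.
SQ at 12.0: take all 18 CPU-hours ; 8 still needed.
Take 8 from S11 at 14.0 to finish.
Cost = 19×2.0 + 18×12.0 + 8×14.0 = 366.

366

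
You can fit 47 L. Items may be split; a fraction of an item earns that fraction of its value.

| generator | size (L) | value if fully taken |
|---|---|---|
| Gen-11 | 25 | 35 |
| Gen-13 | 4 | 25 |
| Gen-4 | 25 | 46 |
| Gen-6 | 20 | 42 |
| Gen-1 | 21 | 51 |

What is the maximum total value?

121.68

Sort by value density: Gen-13 25/4≈6.25, Gen-1 51/21≈2.43, Gen-6 42/20≈2.1, Gen-4 46/25≈1.84, Gen-11 35/25≈1.4.
Take all of Gen-13 (4 L, value 25) → 43 L left.
Gen-1: take in full, 21 L for value 51 → 22 left.
Take all of Gen-6 (20 L, value 42) → 2 L left.
Fill the last 2 L with part of Gen-4: 2/25 of it earns 3.68.
Total value = 121.68.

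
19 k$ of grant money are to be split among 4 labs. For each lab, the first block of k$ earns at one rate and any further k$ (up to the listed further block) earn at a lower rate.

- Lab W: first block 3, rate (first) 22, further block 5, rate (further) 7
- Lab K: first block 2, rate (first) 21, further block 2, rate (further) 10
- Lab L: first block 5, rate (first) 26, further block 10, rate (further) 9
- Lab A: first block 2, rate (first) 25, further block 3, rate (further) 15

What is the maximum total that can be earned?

371

Order all 8 blocks by rate: Lab L/tier1 26 > Lab A/tier1 25 > Lab W/tier1 22 > Lab K/tier1 21 > Lab A/tier2 15 > Lab K/tier2 10 > Lab L/tier2 9 > Lab W/tier2 7.
Lab L tier1 at 26: fill all 5 — 14 left.
Fill Lab A tier1 block (2 at 25) — 12 left.
Lab W tier1 at 22: fill all 3 — 9 left.
Lab K/tier1 (21): +2 — 7 left.
Fill Lab A tier2 block (3 at 15) — 4 left.
Fill Lab K tier2 block (2 at 10) — 2 left.
Lab L/tier2: +2 of 10 at 9; pool empty.
Total = 26×5 + 25×2 + 22×3 + 21×2 + 15×3 + 10×2 + 9×2 = 371.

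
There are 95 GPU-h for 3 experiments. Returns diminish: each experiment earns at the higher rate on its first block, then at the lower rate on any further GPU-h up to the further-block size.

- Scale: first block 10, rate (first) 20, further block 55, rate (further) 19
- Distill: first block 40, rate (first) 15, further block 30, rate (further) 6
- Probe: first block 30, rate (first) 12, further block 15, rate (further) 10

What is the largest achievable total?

Order all 6 blocks by rate: Scale/T1 20 > Scale/T2 19 > Distill/T1 15 > Probe/T1 12 > Probe/T2 10 > Distill/T2 6.
Scale T1 at 20: fill all 10 — 85 left.
Fill Scale T2 block (55 at 19) — 30 left.
Distill/T1: +30 of 40 at 15; pool empty.
Total = 20×10 + 19×55 + 15×30 = 1695.

1695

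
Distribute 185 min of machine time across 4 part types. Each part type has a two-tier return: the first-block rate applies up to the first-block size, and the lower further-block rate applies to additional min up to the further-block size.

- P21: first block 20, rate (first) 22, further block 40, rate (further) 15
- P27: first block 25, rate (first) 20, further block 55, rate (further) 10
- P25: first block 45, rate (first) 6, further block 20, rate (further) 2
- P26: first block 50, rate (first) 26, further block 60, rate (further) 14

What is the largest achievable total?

Order all 8 blocks by rate: P26/first 26 > P21/first 22 > P27/first 20 > P21/second 15 > P26/second 14 > P27/second 10 > P25/first 6 > P25/second 2.
P26 first at 26: fill all 50 — 135 left.
P21 first at 22: fill all 20 — 115 left.
P27/first (20): +25 — 90 left.
P21 second at 15: fill all 40 — 50 left.
P26/second: +50 of 60 at 14; pool empty.
Total = 26×50 + 22×20 + 20×25 + 15×40 + 14×50 = 3540.

3540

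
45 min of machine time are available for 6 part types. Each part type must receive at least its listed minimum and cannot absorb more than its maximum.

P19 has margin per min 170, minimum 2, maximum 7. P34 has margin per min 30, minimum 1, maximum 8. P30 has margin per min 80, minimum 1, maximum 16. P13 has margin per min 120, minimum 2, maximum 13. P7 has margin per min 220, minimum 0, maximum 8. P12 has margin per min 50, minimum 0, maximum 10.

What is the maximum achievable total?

Meeting every minimum uses 2+1+1+2+0+0 = 6 min, leaving 39.
Rank by margin per min: P7 220 > P19 170 > P13 120 > P30 80 > P12 50 > P34 30.
P7: +8 to 8 (cap) ; 31 left.
P19 takes 5 more to reach its cap of 7 ; 26 left.
Give P13 11 more to hit its cap of 13 ; 15 left.
P30: +15 to 16 (cap) ; 0 left.
Total = 170×7 + 30×1 + 80×16 + 120×13 + 220×8 = 5820.

5820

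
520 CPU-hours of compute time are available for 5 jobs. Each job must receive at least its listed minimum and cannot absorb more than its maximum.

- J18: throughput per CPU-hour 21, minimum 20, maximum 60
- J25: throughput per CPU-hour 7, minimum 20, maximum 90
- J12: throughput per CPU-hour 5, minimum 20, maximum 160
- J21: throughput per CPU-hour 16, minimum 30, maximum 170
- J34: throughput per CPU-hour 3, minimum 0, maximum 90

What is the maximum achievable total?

5530

Meeting every minimum uses 20+20+20+30+0 = 90 CPU-hours, leaving 430.
Highest throughput per CPU-hour first: J18 21 > J21 16 > J25 7 > J12 5 > J34 3.
J18: +40 to 60 (cap) ; 390 left.
Give J21 140 more to hit its cap of 170 ; 250 left.
Give J25 70 more to hit its cap of 90 ; 180 left.
J12 takes 140 more to reach its cap of 160 ; 40 left.
Only 40 left; J34 takes them to reach 40.
Total = 21×60 + 7×90 + 5×160 + 16×170 + 3×40 = 5530.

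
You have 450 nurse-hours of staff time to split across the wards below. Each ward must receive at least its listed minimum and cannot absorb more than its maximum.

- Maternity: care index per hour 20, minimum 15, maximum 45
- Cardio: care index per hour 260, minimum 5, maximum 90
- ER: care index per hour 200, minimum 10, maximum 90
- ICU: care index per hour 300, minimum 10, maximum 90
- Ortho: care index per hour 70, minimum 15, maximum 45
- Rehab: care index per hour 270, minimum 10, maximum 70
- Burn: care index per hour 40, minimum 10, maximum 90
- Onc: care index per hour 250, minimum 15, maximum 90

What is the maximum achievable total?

Meeting every minimum uses 15+5+10+10+15+10+10+15 = 90 nurse-hours, leaving 360.
Rank by care index per hour: ICU 300 > Rehab 270 > Cardio 260 > Onc 250 > ER 200 > Ortho 70 > Burn 40 > Maternity 20.
ICU takes 80 more to reach its cap of 90 ; 280 left.
Rehab: +60 to 70 (cap) ; 220 left.
Cardio: +85 to 90 (cap) ; 135 left.
Onc: +75 to 90 (cap) ; 60 left.
ER: +60 (room for 80) → 70. Pool exhausted.
Total = 20×15 + 260×90 + 200×70 + 300×90 + 70×15 + 270×70 + 40×10 + 250×90 = 107550.

107550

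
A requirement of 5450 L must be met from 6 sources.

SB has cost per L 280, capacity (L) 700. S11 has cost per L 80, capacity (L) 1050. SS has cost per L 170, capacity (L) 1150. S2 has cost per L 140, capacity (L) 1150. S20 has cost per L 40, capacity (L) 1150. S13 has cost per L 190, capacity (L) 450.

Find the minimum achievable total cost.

Cheapest first:
S20 (40): use full 1150 ; 4300 L to go.
S11 (80): use full 1050 ; 3250 L to go.
Take 1150 from S2 at 140 ; need 2100 more.
Take 1150 from SS at 170 ; need 950 more.
S13 at 190: take all 450 L ; 500 still needed.
Take 500 from SB at 280 to finish.
Cost = 1150×40 + 1050×80 + 1150×140 + 1150×170 + 450×190 + 500×280 = 712000.

712000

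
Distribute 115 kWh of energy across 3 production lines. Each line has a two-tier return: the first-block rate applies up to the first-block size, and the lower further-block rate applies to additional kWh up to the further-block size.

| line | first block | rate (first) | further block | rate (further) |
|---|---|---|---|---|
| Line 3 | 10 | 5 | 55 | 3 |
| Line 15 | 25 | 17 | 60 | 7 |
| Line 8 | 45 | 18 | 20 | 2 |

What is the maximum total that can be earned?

Rank every tier by rate: Line 8/T1 18 > Line 15/T1 17 > Line 15/T2 7 > Line 3/T1 5 > Line 3/T2 3 > Line 8/T2 2.
Line 8 T1 at 18: fill all 45 — 70 left.
Fill Line 15 T1 block (25 at 17) — 45 left.
Line 15 T2 at 7: only 45 left, fill 45.
Total = 18×45 + 17×25 + 7×45 = 1550.

1550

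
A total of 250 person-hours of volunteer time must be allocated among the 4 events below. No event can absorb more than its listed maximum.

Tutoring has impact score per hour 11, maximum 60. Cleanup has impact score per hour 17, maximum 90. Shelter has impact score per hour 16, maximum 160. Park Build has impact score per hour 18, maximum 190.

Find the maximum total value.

4440

Rank by impact score per hour: Park Build 18 > Cleanup 17 > Shelter 16 > Tutoring 11.
Park Build takes 190 to reach its cap of 190 → 60 left.
Cleanup has room for 90 but only 60 remain, so it gets 60.
Total = 17×60 + 18×190 = 4440.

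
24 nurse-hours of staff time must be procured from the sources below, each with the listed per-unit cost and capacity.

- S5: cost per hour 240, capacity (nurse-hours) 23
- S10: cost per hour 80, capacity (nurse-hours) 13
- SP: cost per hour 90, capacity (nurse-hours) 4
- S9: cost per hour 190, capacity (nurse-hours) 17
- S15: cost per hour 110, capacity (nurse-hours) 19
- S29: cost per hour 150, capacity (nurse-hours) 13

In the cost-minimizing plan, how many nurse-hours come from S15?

Use sources in increasing cost order.
S10 (80): use full 13 → 11 nurse-hours to go.
SP at 90: take all 4 nurse-hours → 7 still needed.
Take 7 from S15 at 110 to finish.
S29, S9, S5: unused.

7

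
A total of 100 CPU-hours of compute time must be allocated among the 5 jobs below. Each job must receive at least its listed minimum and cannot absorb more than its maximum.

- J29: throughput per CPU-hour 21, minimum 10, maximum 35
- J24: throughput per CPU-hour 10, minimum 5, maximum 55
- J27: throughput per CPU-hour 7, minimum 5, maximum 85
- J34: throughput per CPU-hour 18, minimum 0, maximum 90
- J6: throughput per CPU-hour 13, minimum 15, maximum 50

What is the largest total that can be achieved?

Meeting every minimum uses 10+5+5+0+15 = 35 CPU-hours, leaving 65.
Order the jobs by throughput per CPU-hour: J29 21 > J34 18 > J6 13 > J24 10 > J27 7.
Give J29 25 more to hit its cap of 35 — 40 left.
J34 has room for 90 more but only 40 remain, so it gets 40.
Total = 21×35 + 10×5 + 7×5 + 18×40 + 13×15 = 1735.

1735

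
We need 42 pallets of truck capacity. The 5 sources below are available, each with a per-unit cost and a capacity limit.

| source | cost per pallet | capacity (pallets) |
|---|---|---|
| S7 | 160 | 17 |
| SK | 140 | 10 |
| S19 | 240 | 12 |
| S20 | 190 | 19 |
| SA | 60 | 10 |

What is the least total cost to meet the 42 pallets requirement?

Use sources in increasing cost order.
SA (60): use full 10 → 32 pallets to go.
Take 10 from SK at 140 → need 22 more.
S7 at 160: take all 17 pallets → 5 still needed.
Take 5 from S20 at 190 to finish.
S19: unused.
Cost = 10×60 + 10×140 + 17×160 + 5×190 = 5670.

5670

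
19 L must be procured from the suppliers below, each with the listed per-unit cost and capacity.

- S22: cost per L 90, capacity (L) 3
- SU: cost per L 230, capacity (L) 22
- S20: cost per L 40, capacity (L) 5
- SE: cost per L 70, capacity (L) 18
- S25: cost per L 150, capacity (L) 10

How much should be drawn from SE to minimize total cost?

Fill from the cheapest supplier first.
S20 at 40: take all 5 L → 14 still needed.
SE at 70: take 14 of its 18 → requirement met.
S22, S25, SU: unused.

14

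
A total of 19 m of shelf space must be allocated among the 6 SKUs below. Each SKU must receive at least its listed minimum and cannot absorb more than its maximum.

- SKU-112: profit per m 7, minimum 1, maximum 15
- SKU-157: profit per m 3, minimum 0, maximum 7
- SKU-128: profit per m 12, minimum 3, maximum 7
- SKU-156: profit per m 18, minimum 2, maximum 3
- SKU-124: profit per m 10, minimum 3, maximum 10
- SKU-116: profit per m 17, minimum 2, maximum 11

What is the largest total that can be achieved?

Meeting every minimum uses 1+0+3+2+3+2 = 11 m, leaving 8.
Rank by profit per m: SKU-156 18 > SKU-116 17 > SKU-128 12 > SKU-124 10 > SKU-112 7 > SKU-157 3.
SKU-156 takes 1 more to reach its cap of 3 ; 7 left.
SKU-116: +7 (room for 9) → 9. Pool exhausted.
Total = 7×1 + 12×3 + 18×3 + 10×3 + 17×9 = 280.

280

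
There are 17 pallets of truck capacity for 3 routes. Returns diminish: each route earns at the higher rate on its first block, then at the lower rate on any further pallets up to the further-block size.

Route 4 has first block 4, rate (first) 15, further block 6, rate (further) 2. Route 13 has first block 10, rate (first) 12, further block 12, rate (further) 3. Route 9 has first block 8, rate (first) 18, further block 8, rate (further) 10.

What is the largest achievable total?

264

Rank every tier by rate: Route 9/first 18 > Route 4/first 15 > Route 13/first 12 > Route 9/second 10 > Route 13/second 3 > Route 4/second 2.
Route 9/first (18): +8 ; 9 left.
Fill Route 4 first block (4 at 15) ; 5 left.
5 remain; put them into Route 13 first at 12.
Total = 18×8 + 15×4 + 12×5 = 264.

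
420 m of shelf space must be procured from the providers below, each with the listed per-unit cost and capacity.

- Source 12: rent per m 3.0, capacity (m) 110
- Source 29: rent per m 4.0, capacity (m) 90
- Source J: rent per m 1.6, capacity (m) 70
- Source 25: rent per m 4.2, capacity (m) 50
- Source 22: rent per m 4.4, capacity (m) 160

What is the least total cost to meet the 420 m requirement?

Fill from the cheapest provider first.
Source J at 1.6: take all 70 m ; 350 still needed.
Source 12 (3.0): use full 110 ; 240 m to go.
Source 29 (4.0): use full 90 ; 150 m to go.
Source 25 at 4.2: take all 50 m ; 100 still needed.
Source 22 at 4.4: take 100 of its 160 ; requirement met.
Cost = 70×1.6 + 110×3.0 + 90×4.0 + 50×4.2 + 100×4.4 = 1452.

1452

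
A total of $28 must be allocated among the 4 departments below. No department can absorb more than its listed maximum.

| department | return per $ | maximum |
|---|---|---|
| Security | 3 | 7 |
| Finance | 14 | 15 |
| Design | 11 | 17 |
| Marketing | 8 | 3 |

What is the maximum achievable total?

Rank by return per $: Finance 14 > Design 11 > Marketing 8 > Security 3.
Finance: +15 to 15 (cap) — 13 left.
Design has room for 17 but only 13 remain, so it gets 13.
Total = 14×15 + 11×13 = 353.

353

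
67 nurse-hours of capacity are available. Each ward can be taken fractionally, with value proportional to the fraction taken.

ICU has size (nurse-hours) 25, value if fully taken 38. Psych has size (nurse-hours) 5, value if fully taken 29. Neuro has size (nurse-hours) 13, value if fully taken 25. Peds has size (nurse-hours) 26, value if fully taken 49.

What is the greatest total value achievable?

Sort by value density: Psych 29/5≈5.8, Neuro 25/13≈1.92, Peds 49/26≈1.88, ICU 38/25≈1.52.
Take all of Psych (5 nurse-hours, value 29) — 62 nurse-hours left.
Neuro: take in full, 13 nurse-hours for value 25 — 49 left.
Take all of Peds (26 nurse-hours, value 49) — 23 nurse-hours left.
Fill the last 23 nurse-hours with part of ICU: 23/25 of it earns 34.96.
Total value = 137.96.

137.96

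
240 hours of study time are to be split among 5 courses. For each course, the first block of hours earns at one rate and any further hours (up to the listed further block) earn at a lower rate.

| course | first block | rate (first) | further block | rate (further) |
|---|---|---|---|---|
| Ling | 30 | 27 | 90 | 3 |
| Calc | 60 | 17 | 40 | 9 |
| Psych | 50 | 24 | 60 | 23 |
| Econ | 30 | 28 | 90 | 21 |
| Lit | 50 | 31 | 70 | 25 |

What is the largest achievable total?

Order all 10 blocks by rate: Lit/T1 31 > Econ/T1 28 > Ling/T1 27 > Lit/T2 25 > Psych/T1 24 > Psych/T2 23 > Econ/T2 21 > Calc/T1 17 > Calc/T2 9 > Ling/T2 3.
Fill Lit T1 block (50 at 31) ; 190 left.
Econ/T1 (28): +30 ; 160 left.
Ling T1 at 27: fill all 30 ; 130 left.
Lit T2 at 25: fill all 70 ; 60 left.
Fill Psych T1 block (50 at 24) ; 10 left.
Psych T2 at 23: only 10 left, fill 10.
Total = 31×50 + 28×30 + 27×30 + 25×70 + 24×50 + 23×10 = 6380.

6380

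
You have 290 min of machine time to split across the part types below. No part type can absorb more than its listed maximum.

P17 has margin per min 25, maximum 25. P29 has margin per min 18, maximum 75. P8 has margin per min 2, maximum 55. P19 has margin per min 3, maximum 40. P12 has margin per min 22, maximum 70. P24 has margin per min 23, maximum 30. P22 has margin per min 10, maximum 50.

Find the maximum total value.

4825

Rank by margin per min: P17 25 > P24 23 > P12 22 > P29 18 > P22 10 > P19 3 > P8 2.
P17 takes 25 to reach its cap of 25 → 265 left.
P24 takes 30 to reach its cap of 30 → 235 left.
Give P12 70 to hit its cap of 70 → 165 left.
P29 takes 75 to reach its cap of 75 → 90 left.
Give P22 50 to hit its cap of 50 → 40 left.
Give P19 40 to hit its cap of 40 → 0 left.
Total = 25×25 + 18×75 + 3×40 + 22×70 + 23×30 + 10×50 = 4825.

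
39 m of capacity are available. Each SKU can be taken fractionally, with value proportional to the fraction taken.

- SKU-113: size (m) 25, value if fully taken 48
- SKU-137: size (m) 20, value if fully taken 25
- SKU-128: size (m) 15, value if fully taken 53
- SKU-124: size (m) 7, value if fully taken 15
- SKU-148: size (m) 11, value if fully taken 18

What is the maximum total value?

100.64

Rank by value-to-size ratio: SKU-128 53/15≈3.53, SKU-124 15/7≈2.14, SKU-113 48/25≈1.92, SKU-148 18/11≈1.64, SKU-137 25/20≈1.25.
Take all of SKU-128 (15 m, value 53) — 24 m left.
Take all of SKU-124 (7 m, value 15) — 17 m left.
Only 17 m remain; take 17/25 of SKU-113 for value 48×17/25 = 32.64.
Total value = 100.64.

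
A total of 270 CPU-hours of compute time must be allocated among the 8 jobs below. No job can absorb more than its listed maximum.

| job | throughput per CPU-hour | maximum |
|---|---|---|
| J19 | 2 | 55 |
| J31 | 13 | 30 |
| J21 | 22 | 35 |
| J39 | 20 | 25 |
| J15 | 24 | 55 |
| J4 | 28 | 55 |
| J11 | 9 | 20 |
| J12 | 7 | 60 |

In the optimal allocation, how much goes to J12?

Highest throughput per CPU-hour first: J4 28 > J15 24 > J21 22 > J39 20 > J31 13 > J11 9 > J12 7 > J19 2.
J4 takes 55 to reach its cap of 55 → 215 left.
J15 takes 55 to reach its cap of 55 → 160 left.
J21: +35 to 35 (cap) → 125 left.
J39: +25 to 25 (cap) → 100 left.
J31: +30 to 30 (cap) → 70 left.
J11: +20 to 20 (cap) → 50 left.
Only 50 left; J12 takes them to reach 50.

50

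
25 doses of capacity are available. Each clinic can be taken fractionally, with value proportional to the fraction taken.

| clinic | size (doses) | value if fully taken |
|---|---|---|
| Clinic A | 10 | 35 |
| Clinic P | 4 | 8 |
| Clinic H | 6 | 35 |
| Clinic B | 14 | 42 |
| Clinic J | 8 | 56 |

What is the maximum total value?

Rank by value-to-size ratio: Clinic J 56/8≈7, Clinic H 35/6≈5.83, Clinic A 35/10≈3.5, Clinic B 42/14≈3, Clinic P 8/4≈2.
Take all of Clinic J (8 doses, value 56) — 17 doses left.
Clinic H: take in full, 6 doses for value 35 — 11 left.
Take all of Clinic A (10 doses, value 35) — 1 doses left.
1 doses left: a 1/14 share of Clinic B gives 42×1/14 = 3.
Total value = 129.

129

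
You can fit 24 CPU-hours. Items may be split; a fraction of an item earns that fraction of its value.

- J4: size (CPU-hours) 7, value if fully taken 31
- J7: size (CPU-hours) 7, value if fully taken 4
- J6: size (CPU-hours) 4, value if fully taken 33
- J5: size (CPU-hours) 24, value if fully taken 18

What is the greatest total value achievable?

73.75

Sort by value density: J6 33/4≈8.25, J4 31/7≈4.43, J5 18/24≈0.75, J7 4/7≈0.571.
J6: take in full, 4 CPU-hours for value 33 — 20 left.
All 7 CPU-hours of J4 fit (value 31) — 13 remain.
Fill the last 13 CPU-hours with part of J5: 13/24 of it earns 9.75.
Total value = 73.75.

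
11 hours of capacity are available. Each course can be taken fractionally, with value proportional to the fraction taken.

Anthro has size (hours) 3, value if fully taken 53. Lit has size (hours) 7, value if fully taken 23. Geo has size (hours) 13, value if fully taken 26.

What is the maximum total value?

Sort by value density: Anthro 53/3≈17.7, Lit 23/7≈3.29, Geo 26/13≈2.
All 3 hours of Anthro fit (value 53) → 8 remain.
Take all of Lit (7 hours, value 23) → 1 hours left.
1 hours left: a 1/13 share of Geo gives 26×1/13 = 2.
Total value = 78.

78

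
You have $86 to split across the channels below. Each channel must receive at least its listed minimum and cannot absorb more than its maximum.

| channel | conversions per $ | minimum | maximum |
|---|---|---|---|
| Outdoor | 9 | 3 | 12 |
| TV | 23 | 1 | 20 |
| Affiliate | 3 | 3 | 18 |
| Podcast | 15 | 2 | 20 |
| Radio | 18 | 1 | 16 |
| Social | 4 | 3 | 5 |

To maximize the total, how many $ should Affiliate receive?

Meeting every minimum uses 3+1+3+2+1+3 = 13 $, leaving 73.
Order the channels by conversions per $: TV 23 > Radio 18 > Podcast 15 > Outdoor 9 > Social 4 > Affiliate 3.
TV takes 19 more to reach its cap of 20 → 54 left.
Give Radio 15 more to hit its cap of 16 → 39 left.
Give Podcast 18 more to hit its cap of 20 → 21 left.
Outdoor takes 9 more to reach its cap of 12 → 12 left.
Social: +2 to 5 (cap) → 10 left.
Affiliate: +10 (room for 15) → 13. Pool exhausted.

13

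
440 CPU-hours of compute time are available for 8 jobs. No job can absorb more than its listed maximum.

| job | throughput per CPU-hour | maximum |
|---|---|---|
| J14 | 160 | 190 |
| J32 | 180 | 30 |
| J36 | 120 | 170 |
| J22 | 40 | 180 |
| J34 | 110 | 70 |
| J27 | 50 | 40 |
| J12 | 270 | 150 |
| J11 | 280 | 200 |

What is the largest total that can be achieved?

Highest throughput per CPU-hour first: J11 280 > J12 270 > J32 180 > J14 160 > J36 120 > J34 110 > J27 50 > J22 40.
J11: +200 to 200 (cap) — 240 left.
Give J12 150 to hit its cap of 150 — 90 left.
J32: +30 to 30 (cap) — 60 left.
J14: +60 (room for 190) → 60. Pool exhausted.
Total = 160×60 + 180×30 + 270×150 + 280×200 = 111500.

111500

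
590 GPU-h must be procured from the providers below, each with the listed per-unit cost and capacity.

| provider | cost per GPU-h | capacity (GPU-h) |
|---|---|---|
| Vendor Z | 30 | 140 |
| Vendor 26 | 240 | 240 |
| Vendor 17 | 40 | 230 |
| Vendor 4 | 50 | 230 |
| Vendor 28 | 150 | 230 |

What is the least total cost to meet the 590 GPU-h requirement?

Cheapest first:
Vendor Z (30): use full 140 ; 450 GPU-h to go.
Take 230 from Vendor 17 at 40 ; need 220 more.
Vendor 4 (50): take the remaining 220 ; done.
Vendor 28, Vendor 26: unused.
Cost = 140×30 + 230×40 + 220×50 = 24400.

24400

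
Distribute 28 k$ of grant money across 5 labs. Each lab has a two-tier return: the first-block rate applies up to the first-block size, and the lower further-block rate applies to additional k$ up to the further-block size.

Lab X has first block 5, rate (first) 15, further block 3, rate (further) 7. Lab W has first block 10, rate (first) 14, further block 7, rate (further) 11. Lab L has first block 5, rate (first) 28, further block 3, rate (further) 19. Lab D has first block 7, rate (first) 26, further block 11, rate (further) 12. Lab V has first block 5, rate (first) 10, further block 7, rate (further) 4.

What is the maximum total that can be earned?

Order all 10 blocks by rate: Lab L/first 28 > Lab D/first 26 > Lab L/second 19 > Lab X/first 15 > Lab W/first 14 > Lab D/second 12 > Lab W/second 11 > Lab V/first 10 > Lab X/second 7 > Lab V/second 4.
Lab L/first (28): +5 — 23 left.
Lab D/first (26): +7 — 16 left.
Lab L/second (19): +3 — 13 left.
Lab X first at 15: fill all 5 — 8 left.
Lab W/first: +8 of 10 at 14; pool empty.
Total = 28×5 + 26×7 + 19×3 + 15×5 + 14×8 = 566.

566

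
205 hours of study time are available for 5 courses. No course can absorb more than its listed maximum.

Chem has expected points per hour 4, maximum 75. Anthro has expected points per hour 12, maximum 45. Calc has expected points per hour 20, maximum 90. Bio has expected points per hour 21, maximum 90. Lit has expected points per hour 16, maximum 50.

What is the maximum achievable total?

Order the courses by expected points per hour: Bio 21 > Calc 20 > Lit 16 > Anthro 12 > Chem 4.
Give Bio 90 to hit its cap of 90 — 115 left.
Calc: +90 to 90 (cap) — 25 left.
Only 25 left; Lit takes them to reach 25.
Total = 20×90 + 21×90 + 16×25 = 4090.

4090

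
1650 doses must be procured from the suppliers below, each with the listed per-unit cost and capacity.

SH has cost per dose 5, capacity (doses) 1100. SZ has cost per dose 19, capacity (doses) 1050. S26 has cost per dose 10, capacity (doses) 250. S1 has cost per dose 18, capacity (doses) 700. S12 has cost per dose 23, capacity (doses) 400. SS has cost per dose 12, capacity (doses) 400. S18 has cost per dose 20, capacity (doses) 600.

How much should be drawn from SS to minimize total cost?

300

Use suppliers in increasing cost order.
Take 1100 from SH at 5 — need 550 more.
S26 (10): use full 250 — 300 doses to go.
SS (12): take the remaining 300 — done.
S1, SZ, S18, S12: unused.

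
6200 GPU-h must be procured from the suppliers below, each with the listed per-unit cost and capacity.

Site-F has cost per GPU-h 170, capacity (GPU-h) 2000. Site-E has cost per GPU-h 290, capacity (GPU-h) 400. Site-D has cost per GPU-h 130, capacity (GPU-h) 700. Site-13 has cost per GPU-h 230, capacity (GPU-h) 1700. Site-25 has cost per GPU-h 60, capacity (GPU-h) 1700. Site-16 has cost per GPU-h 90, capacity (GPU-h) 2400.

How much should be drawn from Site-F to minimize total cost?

1400

Cheapest first:
Site-25 at 60: take all 1700 GPU-h → 4500 still needed.
Site-16 (90): use full 2400 → 2100 GPU-h to go.
Site-D at 130: take all 700 GPU-h → 1400 still needed.
Site-F at 170: take 1400 of its 2000 → requirement met.
Site-13, Site-E: unused.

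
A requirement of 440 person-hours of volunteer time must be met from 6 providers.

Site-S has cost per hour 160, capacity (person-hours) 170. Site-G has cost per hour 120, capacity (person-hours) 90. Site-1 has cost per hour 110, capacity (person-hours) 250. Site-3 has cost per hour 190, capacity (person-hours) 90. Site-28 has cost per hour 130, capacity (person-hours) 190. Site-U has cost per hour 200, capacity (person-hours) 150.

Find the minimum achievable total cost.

Cheapest first:
Site-1 at 110: take all 250 person-hours — 190 still needed.
Take 90 from Site-G at 120 — need 100 more.
Take 100 from Site-28 at 130 to finish.
Site-S, Site-3, Site-U: unused.
Cost = 250×110 + 90×120 + 100×130 = 51300.

51300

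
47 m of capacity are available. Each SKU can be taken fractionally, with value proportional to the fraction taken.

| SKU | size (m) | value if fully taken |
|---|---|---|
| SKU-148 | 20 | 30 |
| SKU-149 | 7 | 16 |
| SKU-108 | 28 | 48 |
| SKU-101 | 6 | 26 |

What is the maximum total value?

99

Sort by value density: SKU-101 26/6≈4.33, SKU-149 16/7≈2.29, SKU-108 48/28≈1.71, SKU-148 30/20≈1.5.
SKU-101: take in full, 6 m for value 26 → 41 left.
SKU-149: take in full, 7 m for value 16 → 34 left.
SKU-108: take in full, 28 m for value 48 → 6 left.
6 m left: a 6/20 share of SKU-148 gives 30×6/20 = 9.
Total value = 99.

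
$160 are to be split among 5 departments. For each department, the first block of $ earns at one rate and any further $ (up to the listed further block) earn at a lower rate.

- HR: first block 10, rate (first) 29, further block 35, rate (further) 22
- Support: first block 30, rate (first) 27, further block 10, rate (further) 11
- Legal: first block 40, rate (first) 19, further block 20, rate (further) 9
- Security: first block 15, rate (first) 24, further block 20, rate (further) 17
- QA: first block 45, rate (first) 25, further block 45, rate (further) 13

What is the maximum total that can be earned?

Rank every tier by rate: HR/T1 29 > Support/T1 27 > QA/T1 25 > Security/T1 24 > HR/T2 22 > Legal/T1 19 > Security/T2 17 > QA/T2 13 > Support/T2 11 > Legal/T2 9.
Fill HR T1 block (10 at 29) ; 150 left.
Support T1 at 27: fill all 30 ; 120 left.
Fill QA T1 block (45 at 25) ; 75 left.
Fill Security T1 block (15 at 24) ; 60 left.
HR/T2 (22): +35 ; 25 left.
Legal/T1: +25 of 40 at 19; pool empty.
Total = 29×10 + 27×30 + 25×45 + 24×15 + 22×35 + 19×25 = 3830.

3830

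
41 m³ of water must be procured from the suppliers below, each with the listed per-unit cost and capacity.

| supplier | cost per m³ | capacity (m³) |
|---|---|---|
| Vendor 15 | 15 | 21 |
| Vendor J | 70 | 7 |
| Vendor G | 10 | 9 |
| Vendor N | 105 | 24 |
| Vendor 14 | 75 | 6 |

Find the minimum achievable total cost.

1195

Use suppliers in increasing cost order.
Vendor G at 10: take all 9 m³ — 32 still needed.
Vendor 15 at 15: take all 21 m³ — 11 still needed.
Vendor J at 70: take all 7 m³ — 4 still needed.
Vendor 14 at 75: take 4 of its 6 — requirement met.
Vendor N: unused.
Cost = 9×10 + 21×15 + 7×70 + 4×75 = 1195.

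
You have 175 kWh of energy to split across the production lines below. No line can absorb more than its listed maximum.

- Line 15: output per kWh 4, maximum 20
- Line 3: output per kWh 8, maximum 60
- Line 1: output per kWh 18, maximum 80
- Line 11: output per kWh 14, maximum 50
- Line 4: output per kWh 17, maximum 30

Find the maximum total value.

Highest output per kWh first: Line 1 18 > Line 4 17 > Line 11 14 > Line 3 8 > Line 15 4.
Line 1 takes 80 to reach its cap of 80 ; 95 left.
Line 4: +30 to 30 (cap) ; 65 left.
Line 11 takes 50 to reach its cap of 50 ; 15 left.
Line 3 has room for 60 but only 15 remain, so it gets 15.
Total = 8×15 + 18×80 + 14×50 + 17×30 = 2770.

2770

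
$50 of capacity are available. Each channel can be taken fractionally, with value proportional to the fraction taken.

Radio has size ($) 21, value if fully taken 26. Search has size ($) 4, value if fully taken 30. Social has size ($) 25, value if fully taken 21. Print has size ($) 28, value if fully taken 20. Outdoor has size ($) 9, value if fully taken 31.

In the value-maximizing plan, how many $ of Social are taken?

16

Best value per unit of size first: Search 30/4≈7.5, Outdoor 31/9≈3.44, Radio 26/21≈1.24, Social 21/25≈0.84, Print 20/28≈0.714.
All 4 $ of Search fit (value 30) → 46 remain.
All 9 $ of Outdoor fit (value 31) → 37 remain.
Take all of Radio (21 $, value 26) → 16 $ left.
Only 16 $ remain; take 16/25 of Social for value 21×16/25 = 13.44.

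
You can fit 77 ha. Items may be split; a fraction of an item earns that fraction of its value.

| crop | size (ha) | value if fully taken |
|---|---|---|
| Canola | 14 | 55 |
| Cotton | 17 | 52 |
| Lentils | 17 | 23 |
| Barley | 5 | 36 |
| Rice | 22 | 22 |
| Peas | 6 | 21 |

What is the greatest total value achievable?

Rank by value-to-size ratio: Barley 36/5≈7.2, Canola 55/14≈3.93, Peas 21/6≈3.5, Cotton 52/17≈3.06, Lentils 23/17≈1.35, Rice 22/22≈1.
Take all of Barley (5 ha, value 36) → 72 ha left.
Take all of Canola (14 ha, value 55) → 58 ha left.
Take all of Peas (6 ha, value 21) → 52 ha left.
Cotton: take in full, 17 ha for value 52 → 35 left.
Lentils: take in full, 17 ha for value 23 → 18 left.
18 ha left: a 18/22 share of Rice gives 22×18/22 = 18.
Total value = 205.

205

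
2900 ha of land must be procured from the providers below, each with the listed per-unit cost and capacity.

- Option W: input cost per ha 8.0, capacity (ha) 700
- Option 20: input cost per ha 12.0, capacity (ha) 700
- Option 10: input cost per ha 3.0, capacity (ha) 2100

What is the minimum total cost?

13100

Cheapest first:
Option 10 (3.0): use full 2100 ; 800 ha to go.
Take 700 from Option W at 8.0 ; need 100 more.
Take 100 from Option 20 at 12.0 to finish.
Cost = 2100×3.0 + 700×8.0 + 100×12.0 = 13100.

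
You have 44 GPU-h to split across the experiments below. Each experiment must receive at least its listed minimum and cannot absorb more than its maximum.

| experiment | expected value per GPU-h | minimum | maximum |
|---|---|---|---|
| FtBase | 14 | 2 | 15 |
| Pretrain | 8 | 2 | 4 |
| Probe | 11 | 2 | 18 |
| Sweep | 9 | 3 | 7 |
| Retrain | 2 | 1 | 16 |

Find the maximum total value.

497

Meeting every minimum uses 2+2+2+3+1 = 10 GPU-h, leaving 34.
Rank by expected value per GPU-h: FtBase 14 > Probe 11 > Sweep 9 > Pretrain 8 > Retrain 2.
Give FtBase 13 more to hit its cap of 15 — 21 left.
Probe: +16 to 18 (cap) — 5 left.
Give Sweep 4 more to hit its cap of 7 — 1 left.
Only 1 left; Pretrain takes them to reach 3.
Total = 14×15 + 8×3 + 11×18 + 9×7 + 2×1 = 497.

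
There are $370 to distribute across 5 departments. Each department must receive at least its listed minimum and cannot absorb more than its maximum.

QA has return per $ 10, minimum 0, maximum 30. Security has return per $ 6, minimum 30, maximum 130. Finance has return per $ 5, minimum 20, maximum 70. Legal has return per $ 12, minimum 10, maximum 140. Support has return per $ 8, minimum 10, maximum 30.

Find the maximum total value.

Meeting every minimum uses 0+30+20+10+10 = 70 $, leaving 300.
Rank by return per $: Legal 12 > QA 10 > Support 8 > Security 6 > Finance 5.
Legal takes 130 more to reach its cap of 140 ; 170 left.
QA: +30 to 30 (cap) ; 140 left.
Give Support 20 more to hit its cap of 30 ; 120 left.
Give Security 100 more to hit its cap of 130 ; 20 left.
Finance: +20 (room for 50) → 40. Pool exhausted.
Total = 10×30 + 6×130 + 5×40 + 12×140 + 8×30 = 3200.

3200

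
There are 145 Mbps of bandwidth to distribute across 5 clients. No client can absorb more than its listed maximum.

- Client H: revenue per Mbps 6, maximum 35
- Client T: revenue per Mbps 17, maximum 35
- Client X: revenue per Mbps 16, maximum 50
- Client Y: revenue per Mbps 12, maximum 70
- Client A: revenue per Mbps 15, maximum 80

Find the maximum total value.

Rank by revenue per Mbps: Client T 17 > Client X 16 > Client A 15 > Client Y 12 > Client H 6.
Client T takes 35 to reach its cap of 35 — 110 left.
Client X: +50 to 50 (cap) — 60 left.
Client A has room for 80 but only 60 remain, so it gets 60.
Total = 17×35 + 16×50 + 15×60 = 2295.

2295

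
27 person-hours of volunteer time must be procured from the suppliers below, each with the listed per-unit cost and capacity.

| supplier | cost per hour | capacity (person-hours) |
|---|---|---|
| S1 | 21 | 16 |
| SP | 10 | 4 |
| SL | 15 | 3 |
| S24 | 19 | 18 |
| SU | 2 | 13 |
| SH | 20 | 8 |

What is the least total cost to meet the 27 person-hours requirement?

Use suppliers in increasing cost order.
Take 13 from SU at 2 — need 14 more.
SP at 10: take all 4 person-hours — 10 still needed.
SL (15): use full 3 — 7 person-hours to go.
S24 (19): take the remaining 7 — done.
SH, S1: unused.
Cost = 13×2 + 4×10 + 3×15 + 7×19 = 244.

244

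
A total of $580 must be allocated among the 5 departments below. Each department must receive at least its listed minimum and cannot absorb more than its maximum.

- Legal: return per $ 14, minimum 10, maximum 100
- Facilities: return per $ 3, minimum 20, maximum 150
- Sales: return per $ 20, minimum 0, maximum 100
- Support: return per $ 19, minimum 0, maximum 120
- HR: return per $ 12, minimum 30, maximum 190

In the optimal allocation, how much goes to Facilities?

Meeting every minimum uses 10+20+0+0+30 = 60 $, leaving 520.
Rank by return per $: Sales 20 > Support 19 > Legal 14 > HR 12 > Facilities 3.
Sales takes 100 more to reach its cap of 100 — 420 left.
Support takes 120 more to reach its cap of 120 — 300 left.
Give Legal 90 more to hit its cap of 100 — 210 left.
HR: +160 to 190 (cap) — 50 left.
Facilities has room for 130 more but only 50 remain, so it gets 70.

70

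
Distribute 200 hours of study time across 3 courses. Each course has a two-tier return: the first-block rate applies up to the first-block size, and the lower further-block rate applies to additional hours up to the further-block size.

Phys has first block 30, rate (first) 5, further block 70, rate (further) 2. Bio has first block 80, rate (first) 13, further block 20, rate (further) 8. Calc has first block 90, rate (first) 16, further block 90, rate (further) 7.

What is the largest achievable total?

Order all 6 blocks by rate: Calc/first 16 > Bio/first 13 > Bio/second 8 > Calc/second 7 > Phys/first 5 > Phys/second 2.
Calc first at 16: fill all 90 → 110 left.
Bio/first (13): +80 → 30 left.
Bio second at 8: fill all 20 → 10 left.
Calc second at 7: only 10 left, fill 10.
Total = 16×90 + 13×80 + 8×20 + 7×10 = 2710.

2710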